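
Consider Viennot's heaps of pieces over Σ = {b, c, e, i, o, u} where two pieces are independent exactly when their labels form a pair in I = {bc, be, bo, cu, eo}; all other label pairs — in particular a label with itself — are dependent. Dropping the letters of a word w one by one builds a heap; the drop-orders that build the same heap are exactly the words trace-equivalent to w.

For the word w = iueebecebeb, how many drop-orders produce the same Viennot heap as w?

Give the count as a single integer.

84

0(i) covers ∅
1(u) covers 0:i
2(e) covers 1:u
3(e) covers 2:e
4(b) covers 1:u
5(e) covers 3:e
6(c) covers 5:e
7(e) covers 6:c
8(b) covers 4:b
9(e) covers 7:e
10(b) covers 8:b
floor of heap: 0:i
completions by unplaced set U, small U first (add the entries for U minus each lowest piece of U):
  |U|=1: {9}:1  {10}:1
  |U|=2: {7,9}:1  {8,10}:1  {9,10}:2
  |U|=3: {4,8,10}:1  {6,7,9}:1  {7,9,10}:3  {8,9,10}:3
  |U|=4: {4,8,9,10}:4  {5,6,7,9}:1  {6,7,9,10}:4  {7,8,9,10}:6
  |U|=5: {3,5,6,7,9}:1  {4,7,8,9,10}:10  {5,6,7,9,10}:5  {6,7,8,9,10}:10
  |U|=6: {2,3,5,6,7,9}:1  {3,5,6,7,9,10}:6  {4,6,7,8,9,10}:20  {5,6,7,8,9,10}:15
  |U|=7: {2,3,5,6,7,9,10}:7  {3,5,6,7,8,9,10}:21  {4,5,6,7,8,9,10}:35
  |U|=8: {2,3,5,6,7,8,9,10}:28  {3,4,5,6,7,8,9,10}:56
  |U|=9: {2,3,4,5,6,7,8,9,10}:84
  start at 0(i): 84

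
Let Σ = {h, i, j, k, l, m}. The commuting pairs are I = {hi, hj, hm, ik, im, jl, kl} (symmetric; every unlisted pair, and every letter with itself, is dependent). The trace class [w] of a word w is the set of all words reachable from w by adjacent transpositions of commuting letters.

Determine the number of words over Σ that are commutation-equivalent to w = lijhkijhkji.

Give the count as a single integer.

0(l) covers ∅
1(i) covers 0:l
2(j) covers 1:i
3(h) covers 0:l
4(k) covers 2:j, 3:h
5(i) covers 2:j
6(j) covers 4:k, 5:i
7(h) covers 4:k
8(k) covers 6:j, 7:h
9(j) covers 8:k
10(i) covers 9:j
floor of heap: 0:l
completions by unplaced set U, small U first (add the entries for U minus each lowest piece of U):
  |U|=1: {10}:1
  |U|=2: {9,10}:1
  |U|=3: {8,9,10}:1
  |U|=4: {6,8,9,10}:1  {7,8,9,10}:1
  |U|=5: {5,6,8,9,10}:1  {6,7,8,9,10}:2
  |U|=6: {4,6,7,8,9,10}:2  {5,6,7,8,9,10}:3
  |U|=7: {3,4,6,7,8,9,10}:2  {4,5,6,7,8,9,10}:5
  |U|=8: {2,4,5,6,7,8,9,10}:5  {3,4,5,6,7,8,9,10}:7
  |U|=9: {1,2,4,5,6,7,8,9,10}:5  {2,3,4,5,6,7,8,9,10}:12
  start at 0(l): 17

17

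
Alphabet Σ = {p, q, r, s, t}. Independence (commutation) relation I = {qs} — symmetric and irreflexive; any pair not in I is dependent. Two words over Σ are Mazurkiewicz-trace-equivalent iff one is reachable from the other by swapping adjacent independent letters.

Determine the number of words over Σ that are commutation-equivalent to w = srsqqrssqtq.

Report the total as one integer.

piece 0:s — minimal
piece 1:r rests on {0:s}
piece 2:s rests on {1:r}
piece 3:q rests on {1:r}
piece 4:q rests on {3:q}
piece 5:r rests on {2:s, 4:q}
piece 6:s rests on {5:r}
piece 7:s rests on {6:s}
piece 8:q rests on {5:r}
piece 9:t rests on {7:s, 8:q}
piece 10:q rests on {9:t}
minimal pieces: {0:s}
ways to finish when only these pieces remain (= sum over removing one remaining piece with nothing left below it):
  1 left: {10}→1
  2 left: {9,10}→1
  3 left: {7,9,10}→1  {8,9,10}→1
  4 left: {6,7,9,10}→1  {7,8,9,10}→2
  5 left: {6,7,8,9,10}→3
  6 left: {5,6,7,8,9,10}→3
  7 left: {2,5,6,7,8,9,10}→3  {4,5,6,7,8,9,10}→3
  8 left: {2,4,5,6,7,8,9,10}→6  {3,4,5,6,7,8,9,10}→3
  9 left: {2,3,4,5,6,7,8,9,10}→9
  placing 0:s first → 9 extensions

9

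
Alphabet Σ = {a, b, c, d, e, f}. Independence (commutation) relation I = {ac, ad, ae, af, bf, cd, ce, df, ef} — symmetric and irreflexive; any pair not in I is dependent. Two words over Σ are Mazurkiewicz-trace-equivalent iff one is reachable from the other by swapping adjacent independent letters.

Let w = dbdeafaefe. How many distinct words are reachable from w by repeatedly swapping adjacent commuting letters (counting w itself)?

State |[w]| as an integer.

piece 0:d — minimal
piece 1:b rests on {0:d}
piece 2:d rests on {1:b}
piece 3:e rests on {2:d}
piece 4:a rests on {1:b}
piece 5:f — minimal
piece 6:a rests on {4:a}
piece 7:e rests on {3:e}
piece 8:f rests on {5:f}
piece 9:e rests on {7:e}
minimal pieces: {0:d, 5:f}
ways to finish when only these pieces remain (= sum over removing one remaining piece with nothing left below it):
  1 left: {6}→1  {8}→1  {9}→1
  2 left: {4,6}→1  {5,8}→1  {6,8}→2  {6,9}→2  {7,9}→1  {8,9}→2
  3 left: {3,7,9}→1  {4,6,8}→3  {4,6,9}→3  {5,6,8}→3  {5,8,9}→3  {6,7,9}→3  {6,8,9}→6  {7,8,9}→3
  4 left: {2,3,7,9}→1  {3,6,7,9}→4  {3,7,8,9}→4  {4,5,6,8}→6  {4,6,7,9}→6  {4,6,8,9}→12  {5,6,8,9}→12  {5,7,8,9}→6  {6,7,8,9}→12
  5 left: {2,3,6,7,9}→5  {2,3,7,8,9}→5  {3,4,6,7,9}→10  {3,5,7,8,9}→10  {3,6,7,8,9}→20  {4,5,6,8,9}→30  {4,6,7,8,9}→30  {5,6,7,8,9}→30
  6 left: {2,3,4,6,7,9}→15  {2,3,5,7,8,9}→15  {2,3,6,7,8,9}→30  {3,4,6,7,8,9}→60  {3,5,6,7,8,9}→60  {4,5,6,7,8,9}→90
  7 left: {1,2,3,4,6,7,9}→15  {2,3,4,6,7,8,9}→105  {2,3,5,6,7,8,9}→105  {3,4,5,6,7,8,9}→210
  8 left: {0,1,2,3,4,6,7,9}→15  {1,2,3,4,6,7,8,9}→120  {2,3,4,5,6,7,8,9}→420
  placing 0:d first → 540 extensions
  placing 5:f first → 135 extensions
total linear extensions = 675

675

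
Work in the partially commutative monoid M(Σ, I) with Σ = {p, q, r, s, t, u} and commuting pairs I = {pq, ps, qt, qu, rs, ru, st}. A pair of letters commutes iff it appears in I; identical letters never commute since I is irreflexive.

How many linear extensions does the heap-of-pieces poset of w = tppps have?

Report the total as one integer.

5

piece 0:t — minimal
piece 1:p rests on {0:t}
piece 2:p rests on {1:p}
piece 3:p rests on {2:p}
piece 4:s — minimal
minimal pieces: {0:t, 4:s}
ways to finish when only these pieces remain (= sum over removing one remaining piece with nothing left below it):
  1 left: {3}→1  {4}→1
  2 left: {2,3}→1  {3,4}→2
  3 left: {1,2,3}→1  {2,3,4}→3
  placing 0:t first → 4 extensions
  placing 4:s first → 1 extensions
total linear extensions = 5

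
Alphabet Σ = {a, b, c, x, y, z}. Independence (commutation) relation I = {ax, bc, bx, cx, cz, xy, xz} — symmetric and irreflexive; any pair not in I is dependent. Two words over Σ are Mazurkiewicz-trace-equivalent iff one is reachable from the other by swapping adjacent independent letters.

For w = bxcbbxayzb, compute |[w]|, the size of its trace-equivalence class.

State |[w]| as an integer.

0(b) covers ∅
1(x) covers ∅
2(c) covers ∅
3(b) covers 0:b
4(b) covers 3:b
5(x) covers 1:x
6(a) covers 2:c, 4:b
7(y) covers 6:a
8(z) covers 7:y
9(b) covers 8:z
floor of heap: 0:b, 1:x, 2:c
completions by unplaced set U, small U first (add the entries for U minus each lowest piece of U):
  |U|=1: {5}:1  {9}:1
  |U|=2: {1,5}:1  {5,9}:2  {8,9}:1
  |U|=3: {1,5,9}:3  {5,8,9}:3  {7,8,9}:1
  |U|=4: {1,5,8,9}:6  {5,7,8,9}:4  {6,7,8,9}:1
  |U|=5: {1,5,7,8,9}:10  {2,6,7,8,9}:1  {4,6,7,8,9}:1  {5,6,7,8,9}:5
  |U|=6: {1,5,6,7,8,9}:15  {2,4,6,7,8,9}:2  {2,5,6,7,8,9}:6  {3,4,6,7,8,9}:1  {4,5,6,7,8,9}:6
  |U|=7: {0,3,4,6,7,8,9}:1  {1,2,5,6,7,8,9}:21  {1,4,5,6,7,8,9}:21  {2,3,4,6,7,8,9}:3  {2,4,5,6,7,8,9}:14  {3,4,5,6,7,8,9}:7
  |U|=8: {0,2,3,4,6,7,8,9}:4  {0,3,4,5,6,7,8,9}:8  {1,2,4,5,6,7,8,9}:56  {1,3,4,5,6,7,8,9}:28  {2,3,4,5,6,7,8,9}:24
  start at 0(b): 108
  start at 1(x): 36
  start at 2(c): 36
sum over floor = 180

180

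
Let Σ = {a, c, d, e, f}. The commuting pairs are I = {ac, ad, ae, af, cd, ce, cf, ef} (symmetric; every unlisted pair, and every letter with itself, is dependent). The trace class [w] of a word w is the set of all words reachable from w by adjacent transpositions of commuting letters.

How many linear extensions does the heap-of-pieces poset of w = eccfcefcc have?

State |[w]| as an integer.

756

drop 0:e onto floor
drop 1:c onto floor
drop 2:c onto {1:c}
drop 3:f onto floor
drop 4:c onto {2:c}
drop 5:e onto {0:e}
drop 6:f onto {3:f}
drop 7:c onto {4:c}
drop 8:c onto {7:c}
ground layer = {0:e, 1:c, 3:f}
drop-orders for the pieces not yet dropped (sum over which currently-grounded one goes next):
  1 to go: {5} 1  {6} 1  {8} 1
  2 to go: {0,5} 1  {3,6} 1  {5,6} 2  {5,8} 2  {6,8} 2  {7,8} 1
  3 to go: {0,5,6} 3  {0,5,8} 3  {3,5,6} 3  {3,6,8} 3  {4,7,8} 1  {5,6,8} 6  {5,7,8} 3  {6,7,8} 3
  4 to go: {0,3,5,6} 6  {0,5,6,8} 12  {0,5,7,8} 6  {2,4,7,8} 1  {3,5,6,8} 12  {3,6,7,8} 6  {4,5,7,8} 4  {4,6,7,8} 4  {5,6,7,8} 12
  5 to go: {0,3,5,6,8} 30  {0,4,5,7,8} 10  {0,5,6,7,8} 30  {1,2,4,7,8} 1  {2,4,5,7,8} 5  {2,4,6,7,8} 5  {3,4,6,7,8} 10  {3,5,6,7,8} 30  {4,5,6,7,8} 20
  6 to go: {0,2,4,5,7,8} 15  {0,3,5,6,7,8} 90  {0,4,5,6,7,8} 60  {1,2,4,5,7,8} 6  {1,2,4,6,7,8} 6  {2,3,4,6,7,8} 15  {2,4,5,6,7,8} 30  {3,4,5,6,7,8} 60
  7 to go: {0,1,2,4,5,7,8} 21  {0,2,4,5,6,7,8} 105  {0,3,4,5,6,7,8} 210  {1,2,3,4,6,7,8} 21  {1,2,4,5,6,7,8} 42  {2,3,4,5,6,7,8} 105
  if 0:e drops first: 168 orders
  if 1:c drops first: 420 orders
  if 3:f drops first: 168 orders
heap linearizations: 756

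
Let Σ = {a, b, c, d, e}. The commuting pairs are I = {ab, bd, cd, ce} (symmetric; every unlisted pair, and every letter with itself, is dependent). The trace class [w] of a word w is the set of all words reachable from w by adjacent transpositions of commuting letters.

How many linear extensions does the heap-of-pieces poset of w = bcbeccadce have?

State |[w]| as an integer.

drop 0:b onto floor
drop 1:c onto {0:b}
drop 2:b onto {1:c}
drop 3:e onto {2:b}
drop 4:c onto {2:b}
drop 5:c onto {4:c}
drop 6:a onto {3:e, 5:c}
drop 7:d onto {6:a}
drop 8:c onto {6:a}
drop 9:e onto {7:d}
ground layer = {0:b}
drop-orders for the pieces not yet dropped (sum over which currently-grounded one goes next):
  1 to go: {8} 1  {9} 1
  2 to go: {7,9} 1  {8,9} 2
  3 to go: {7,8,9} 3
  4 to go: {6,7,8,9} 3
  5 to go: {3,6,7,8,9} 3  {5,6,7,8,9} 3
  6 to go: {3,5,6,7,8,9} 6  {4,5,6,7,8,9} 3
  7 to go: {3,4,5,6,7,8,9} 9
  8 to go: {2,3,4,5,6,7,8,9} 9
  if 0:b drops first: 9 orders

9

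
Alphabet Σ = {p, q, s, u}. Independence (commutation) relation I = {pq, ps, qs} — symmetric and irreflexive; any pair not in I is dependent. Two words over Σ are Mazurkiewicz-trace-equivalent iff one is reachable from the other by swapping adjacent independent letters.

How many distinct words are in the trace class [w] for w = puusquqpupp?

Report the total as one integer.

4

drop 0:p onto floor
drop 1:u onto {0:p}
drop 2:u onto {1:u}
drop 3:s onto {2:u}
drop 4:q onto {2:u}
drop 5:u onto {3:s, 4:q}
drop 6:q onto {5:u}
drop 7:p onto {5:u}
drop 8:u onto {6:q, 7:p}
drop 9:p onto {8:u}
drop 10:p onto {9:p}
ground layer = {0:p}
drop-orders for the pieces not yet dropped (sum over which currently-grounded one goes next):
  1 to go: {10} 1
  2 to go: {9,10} 1
  3 to go: {8,9,10} 1
  4 to go: {6,8,9,10} 1  {7,8,9,10} 1
  5 to go: {6,7,8,9,10} 2
  6 to go: {5,6,7,8,9,10} 2
  7 to go: {3,5,6,7,8,9,10} 2  {4,5,6,7,8,9,10} 2
  8 to go: {3,4,5,6,7,8,9,10} 4
  9 to go: {2,3,4,5,6,7,8,9,10} 4
  if 0:p drops first: 4 orders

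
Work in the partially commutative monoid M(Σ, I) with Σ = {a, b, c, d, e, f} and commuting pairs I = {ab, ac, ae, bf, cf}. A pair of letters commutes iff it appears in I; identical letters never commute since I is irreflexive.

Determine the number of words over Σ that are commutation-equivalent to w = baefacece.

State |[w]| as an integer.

31

0(b) covers ∅
1(a) covers ∅
2(e) covers 0:b
3(f) covers 1:a, 2:e
4(a) covers 3:f
5(c) covers 2:e
6(e) covers 3:f, 5:c
7(c) covers 6:e
8(e) covers 7:c
floor of heap: 0:b, 1:a
completions by unplaced set U, small U first (add the entries for U minus each lowest piece of U):
  |U|=1: {4}:1  {8}:1
  |U|=2: {4,8}:2  {7,8}:1
  |U|=3: {4,7,8}:3  {6,7,8}:1
  |U|=4: {4,6,7,8}:4  {5,6,7,8}:1
  |U|=5: {3,4,6,7,8}:4  {4,5,6,7,8}:5
  |U|=6: {1,3,4,6,7,8}:4  {3,4,5,6,7,8}:9
  |U|=7: {1,3,4,5,6,7,8}:13  {2,3,4,5,6,7,8}:9
  start at 0(b): 22
  start at 1(a): 9
sum over floor = 31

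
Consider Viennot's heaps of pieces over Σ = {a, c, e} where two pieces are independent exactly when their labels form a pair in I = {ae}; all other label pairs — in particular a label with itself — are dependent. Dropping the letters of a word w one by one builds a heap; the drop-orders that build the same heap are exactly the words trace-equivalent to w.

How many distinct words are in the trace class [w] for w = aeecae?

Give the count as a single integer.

piece 0:a — minimal
piece 1:e — minimal
piece 2:e rests on {1:e}
piece 3:c rests on {0:a, 2:e}
piece 4:a rests on {3:c}
piece 5:e rests on {3:c}
minimal pieces: {0:a, 1:e}
ways to finish when only these pieces remain (= sum over removing one remaining piece with nothing left below it):
  1 left: {4}→1  {5}→1
  2 left: {4,5}→2
  3 left: {3,4,5}→2
  4 left: {0,3,4,5}→2  {2,3,4,5}→2
  placing 0:a first → 2 extensions
  placing 1:e first → 4 extensions
total linear extensions = 6

6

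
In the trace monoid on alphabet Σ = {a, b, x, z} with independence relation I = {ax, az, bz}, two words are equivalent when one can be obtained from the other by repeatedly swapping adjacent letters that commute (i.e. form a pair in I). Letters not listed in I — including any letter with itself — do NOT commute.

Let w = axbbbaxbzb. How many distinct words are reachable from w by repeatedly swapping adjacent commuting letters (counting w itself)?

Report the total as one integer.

0(a) covers ∅
1(x) covers ∅
2(b) covers 0:a, 1:x
3(b) covers 2:b
4(b) covers 3:b
5(a) covers 4:b
6(x) covers 4:b
7(b) covers 5:a, 6:x
8(z) covers 6:x
9(b) covers 7:b
floor of heap: 0:a, 1:x
completions by unplaced set U, small U first (add the entries for U minus each lowest piece of U):
  |U|=1: {8}:1  {9}:1
  |U|=2: {7,9}:1  {8,9}:2
  |U|=3: {5,7,9}:1  {7,8,9}:3
  |U|=4: {5,7,8,9}:4  {6,7,8,9}:3
  |U|=5: {5,6,7,8,9}:7
  |U|=6: {4,5,6,7,8,9}:7
  |U|=7: {3,4,5,6,7,8,9}:7
  |U|=8: {2,3,4,5,6,7,8,9}:7
  start at 0(a): 7
  start at 1(x): 7
sum over floor = 14

14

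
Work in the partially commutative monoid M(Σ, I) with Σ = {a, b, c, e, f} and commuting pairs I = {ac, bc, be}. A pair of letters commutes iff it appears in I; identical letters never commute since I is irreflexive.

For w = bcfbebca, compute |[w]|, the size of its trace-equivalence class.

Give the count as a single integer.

drop 0:b onto floor
drop 1:c onto floor
drop 2:f onto {0:b, 1:c}
drop 3:b onto {2:f}
drop 4:e onto {2:f}
drop 5:b onto {3:b}
drop 6:c onto {4:e}
drop 7:a onto {4:e, 5:b}
ground layer = {0:b, 1:c}
drop-orders for the pieces not yet dropped (sum over which currently-grounded one goes next):
  1 to go: {6} 1  {7} 1
  2 to go: {5,7} 1  {6,7} 2
  3 to go: {3,5,7} 1  {4,6,7} 2  {5,6,7} 3
  4 to go: {3,5,6,7} 4  {4,5,6,7} 5
  5 to go: {3,4,5,6,7} 9
  6 to go: {2,3,4,5,6,7} 9
  if 0:b drops first: 9 orders
  if 1:c drops first: 9 orders
heap linearizations: 18

18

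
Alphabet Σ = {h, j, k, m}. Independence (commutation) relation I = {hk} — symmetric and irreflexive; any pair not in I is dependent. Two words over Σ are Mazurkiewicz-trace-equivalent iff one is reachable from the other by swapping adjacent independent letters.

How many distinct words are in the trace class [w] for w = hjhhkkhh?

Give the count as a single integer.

15

piece 0:h — minimal
piece 1:j rests on {0:h}
piece 2:h rests on {1:j}
piece 3:h rests on {2:h}
piece 4:k rests on {1:j}
piece 5:k rests on {4:k}
piece 6:h rests on {3:h}
piece 7:h rests on {6:h}
minimal pieces: {0:h}
ways to finish when only these pieces remain (= sum over removing one remaining piece with nothing left below it):
  1 left: {5}→1  {7}→1
  2 left: {4,5}→1  {5,7}→2  {6,7}→1
  3 left: {3,6,7}→1  {4,5,7}→3  {5,6,7}→3
  4 left: {2,3,6,7}→1  {3,5,6,7}→4  {4,5,6,7}→6
  5 left: {2,3,5,6,7}→5  {3,4,5,6,7}→10
  6 left: {2,3,4,5,6,7}→15
  placing 0:h first → 15 extensions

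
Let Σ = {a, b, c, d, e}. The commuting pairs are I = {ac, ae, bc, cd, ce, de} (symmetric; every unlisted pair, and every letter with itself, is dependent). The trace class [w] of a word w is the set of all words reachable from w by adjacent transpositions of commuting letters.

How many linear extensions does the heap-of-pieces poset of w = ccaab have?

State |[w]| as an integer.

10

0(c) covers ∅
1(c) covers 0:c
2(a) covers ∅
3(a) covers 2:a
4(b) covers 3:a
floor of heap: 0:c, 2:a
completions by unplaced set U, small U first (add the entries for U minus each lowest piece of U):
  |U|=1: {1}:1  {4}:1
  |U|=2: {0,1}:1  {1,4}:2  {3,4}:1
  |U|=3: {0,1,4}:3  {1,3,4}:3  {2,3,4}:1
  start at 0(c): 4
  start at 2(a): 6
sum over floor = 10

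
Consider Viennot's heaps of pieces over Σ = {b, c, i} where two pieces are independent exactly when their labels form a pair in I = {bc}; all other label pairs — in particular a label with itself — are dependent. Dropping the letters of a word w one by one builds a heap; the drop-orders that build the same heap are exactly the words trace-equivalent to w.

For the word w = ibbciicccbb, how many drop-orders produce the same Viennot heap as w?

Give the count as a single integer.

#0=i has no predecessor
#1=b depends on [0:i]
#2=b depends on [1:b]
#3=c depends on [0:i]
#4=i depends on [2:b, 3:c]
#5=i depends on [4:i]
#6=c depends on [5:i]
#7=c depends on [6:c]
#8=c depends on [7:c]
#9=b depends on [5:i]
#10=b depends on [9:b]
sources: [0:i]
N(rest) = Σ N(rest − s) over sources s of rest; N(one piece) = 1:
  size 1 → [8]=1  [10]=1
  size 2 → [7,8]=1  [8,10]=2  [9,10]=1
  size 3 → [6,7,8]=1  [7,8,10]=3  [8,9,10]=3
  size 4 → [6,7,8,10]=4  [7,8,9,10]=6
  size 5 → [6,7,8,9,10]=10
  size 6 → [5,6,7,8,9,10]=10
  size 7 → [4,5,6,7,8,9,10]=10
  size 8 → [2,4,5,6,7,8,9,10]=10  [3,4,5,6,7,8,9,10]=10
  size 9 → [1,2,4,5,6,7,8,9,10]=10  [2,3,4,5,6,7,8,9,10]=20
  first=0(i) contributes 30

30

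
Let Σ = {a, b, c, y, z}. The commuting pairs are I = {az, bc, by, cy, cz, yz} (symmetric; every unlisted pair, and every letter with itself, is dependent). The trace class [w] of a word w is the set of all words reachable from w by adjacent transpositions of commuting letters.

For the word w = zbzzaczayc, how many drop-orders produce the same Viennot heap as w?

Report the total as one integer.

0(z) covers ∅
1(b) covers 0:z
2(z) covers 1:b
3(z) covers 2:z
4(a) covers 1:b
5(c) covers 4:a
6(z) covers 3:z
7(a) covers 5:c
8(y) covers 7:a
9(c) covers 7:a
floor of heap: 0:z
completions by unplaced set U, small U first (add the entries for U minus each lowest piece of U):
  |U|=1: {6}:1  {8}:1  {9}:1
  |U|=2: {3,6}:1  {6,8}:2  {6,9}:2  {8,9}:2
  |U|=3: {2,3,6}:1  {3,6,8}:3  {3,6,9}:3  {6,8,9}:6  {7,8,9}:2
  |U|=4: {2,3,6,8}:4  {2,3,6,9}:4  {3,6,8,9}:12  {5,7,8,9}:2  {6,7,8,9}:8
  |U|=5: {2,3,6,8,9}:20  {3,6,7,8,9}:20  {4,5,7,8,9}:2  {5,6,7,8,9}:10
  |U|=6: {2,3,6,7,8,9}:40  {3,5,6,7,8,9}:30  {4,5,6,7,8,9}:12
  |U|=7: {2,3,5,6,7,8,9}:70  {3,4,5,6,7,8,9}:42
  |U|=8: {2,3,4,5,6,7,8,9}:112
  start at 0(z): 112

112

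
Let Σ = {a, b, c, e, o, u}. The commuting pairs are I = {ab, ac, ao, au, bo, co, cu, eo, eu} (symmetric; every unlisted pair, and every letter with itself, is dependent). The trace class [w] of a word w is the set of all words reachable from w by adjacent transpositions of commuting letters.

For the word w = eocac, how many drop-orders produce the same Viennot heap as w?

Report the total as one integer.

piece 0:e — minimal
piece 1:o — minimal
piece 2:c rests on {0:e}
piece 3:a rests on {0:e}
piece 4:c rests on {2:c}
minimal pieces: {0:e, 1:o}
ways to finish when only these pieces remain (= sum over removing one remaining piece with nothing left below it):
  1 left: {1}→1  {3}→1  {4}→1
  2 left: {1,3}→2  {1,4}→2  {2,4}→1  {3,4}→2
  3 left: {1,2,4}→3  {1,3,4}→6  {2,3,4}→3
  placing 0:e first → 12 extensions
  placing 1:o first → 3 extensions
total linear extensions = 15

15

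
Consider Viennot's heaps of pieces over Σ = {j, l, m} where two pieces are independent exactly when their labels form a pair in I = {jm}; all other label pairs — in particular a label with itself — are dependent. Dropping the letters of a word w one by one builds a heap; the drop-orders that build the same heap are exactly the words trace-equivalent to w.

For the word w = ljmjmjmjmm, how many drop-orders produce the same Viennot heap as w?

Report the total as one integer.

drop 0:l onto floor
drop 1:j onto {0:l}
drop 2:m onto {0:l}
drop 3:j onto {1:j}
drop 4:m onto {2:m}
drop 5:j onto {3:j}
drop 6:m onto {4:m}
drop 7:j onto {5:j}
drop 8:m onto {6:m}
drop 9:m onto {8:m}
ground layer = {0:l}
drop-orders for the pieces not yet dropped (sum over which currently-grounded one goes next):
  1 to go: {7} 1  {9} 1
  2 to go: {5,7} 1  {7,9} 2  {8,9} 1
  3 to go: {3,5,7} 1  {5,7,9} 3  {6,8,9} 1  {7,8,9} 3
  4 to go: {1,3,5,7} 1  {3,5,7,9} 4  {4,6,8,9} 1  {5,7,8,9} 6  {6,7,8,9} 4
  5 to go: {1,3,5,7,9} 5  {2,4,6,8,9} 1  {3,5,7,8,9} 10  {4,6,7,8,9} 5  {5,6,7,8,9} 10
  6 to go: {1,3,5,7,8,9} 15  {2,4,6,7,8,9} 6  {3,5,6,7,8,9} 20  {4,5,6,7,8,9} 15
  7 to go: {1,3,5,6,7,8,9} 35  {2,4,5,6,7,8,9} 21  {3,4,5,6,7,8,9} 35
  8 to go: {1,3,4,5,6,7,8,9} 70  {2,3,4,5,6,7,8,9} 56
  if 0:l drops first: 126 orders

126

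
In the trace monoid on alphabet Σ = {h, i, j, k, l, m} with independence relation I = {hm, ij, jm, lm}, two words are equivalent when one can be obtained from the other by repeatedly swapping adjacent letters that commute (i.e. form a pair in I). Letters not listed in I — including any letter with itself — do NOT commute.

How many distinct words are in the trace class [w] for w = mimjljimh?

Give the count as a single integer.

piece 0:m — minimal
piece 1:i rests on {0:m}
piece 2:m rests on {1:i}
piece 3:j — minimal
piece 4:l rests on {1:i, 3:j}
piece 5:j rests on {4:l}
piece 6:i rests on {2:m, 4:l}
piece 7:m rests on {6:i}
piece 8:h rests on {5:j, 6:i}
minimal pieces: {0:m, 3:j}
ways to finish when only these pieces remain (= sum over removing one remaining piece with nothing left below it):
  1 left: {7}→1  {8}→1
  2 left: {5,8}→1  {7,8}→2
  3 left: {5,7,8}→3  {6,7,8}→2
  4 left: {2,6,7,8}→2  {5,6,7,8}→5
  5 left: {2,5,6,7,8}→7  {4,5,6,7,8}→5
  6 left: {2,4,5,6,7,8}→12  {3,4,5,6,7,8}→5
  7 left: {1,2,4,5,6,7,8}→12  {2,3,4,5,6,7,8}→17
  placing 0:m first → 29 extensions
  placing 3:j first → 12 extensions
total linear extensions = 41

41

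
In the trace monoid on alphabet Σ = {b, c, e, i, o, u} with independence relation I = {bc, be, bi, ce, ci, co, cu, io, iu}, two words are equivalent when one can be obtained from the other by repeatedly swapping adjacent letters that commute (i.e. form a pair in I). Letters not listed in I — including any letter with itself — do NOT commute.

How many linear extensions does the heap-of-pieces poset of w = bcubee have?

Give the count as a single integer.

18

#0=b has no predecessor
#1=c has no predecessor
#2=u depends on [0:b]
#3=b depends on [2:u]
#4=e depends on [2:u]
#5=e depends on [4:e]
sources: [0:b, 1:c]
N(rest) = Σ N(rest − s) over sources s of rest; N(one piece) = 1:
  size 1 → [1]=1  [3]=1  [5]=1
  size 2 → [1,3]=2  [1,5]=2  [3,5]=2  [4,5]=1
  size 3 → [1,3,5]=6  [1,4,5]=3  [3,4,5]=3
  size 4 → [1,3,4,5]=12  [2,3,4,5]=3
  first=0(b) contributes 15
  first=1(c) contributes 3
|[w]| = 18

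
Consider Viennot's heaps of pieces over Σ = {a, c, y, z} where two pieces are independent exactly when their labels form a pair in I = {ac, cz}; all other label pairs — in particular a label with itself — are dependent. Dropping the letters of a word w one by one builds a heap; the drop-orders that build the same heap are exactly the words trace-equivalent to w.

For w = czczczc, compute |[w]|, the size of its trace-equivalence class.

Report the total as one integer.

piece 0:c — minimal
piece 1:z — minimal
piece 2:c rests on {0:c}
piece 3:z rests on {1:z}
piece 4:c rests on {2:c}
piece 5:z rests on {3:z}
piece 6:c rests on {4:c}
minimal pieces: {0:c, 1:z}
ways to finish when only these pieces remain (= sum over removing one remaining piece with nothing left below it):
  1 left: {5}→1  {6}→1
  2 left: {3,5}→1  {4,6}→1  {5,6}→2
  3 left: {1,3,5}→1  {2,4,6}→1  {3,5,6}→3  {4,5,6}→3
  4 left: {0,2,4,6}→1  {1,3,5,6}→4  {2,4,5,6}→4  {3,4,5,6}→6
  5 left: {0,2,4,5,6}→5  {1,3,4,5,6}→10  {2,3,4,5,6}→10
  placing 0:c first → 20 extensions
  placing 1:z first → 15 extensions
total linear extensions = 35

35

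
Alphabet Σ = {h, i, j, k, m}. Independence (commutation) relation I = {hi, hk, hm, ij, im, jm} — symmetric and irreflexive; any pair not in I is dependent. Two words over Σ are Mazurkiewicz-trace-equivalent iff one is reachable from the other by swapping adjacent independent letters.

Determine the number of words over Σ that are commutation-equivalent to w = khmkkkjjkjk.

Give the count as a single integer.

6

drop 0:k onto floor
drop 1:h onto floor
drop 2:m onto {0:k}
drop 3:k onto {2:m}
drop 4:k onto {3:k}
drop 5:k onto {4:k}
drop 6:j onto {1:h, 5:k}
drop 7:j onto {6:j}
drop 8:k onto {7:j}
drop 9:j onto {8:k}
drop 10:k onto {9:j}
ground layer = {0:k, 1:h}
drop-orders for the pieces not yet dropped (sum over which currently-grounded one goes next):
  1 to go: {10} 1
  2 to go: {9,10} 1
  3 to go: {8,9,10} 1
  4 to go: {7,8,9,10} 1
  5 to go: {6,7,8,9,10} 1
  6 to go: {1,6,7,8,9,10} 1  {5,6,7,8,9,10} 1
  7 to go: {1,5,6,7,8,9,10} 2  {4,5,6,7,8,9,10} 1
  8 to go: {1,4,5,6,7,8,9,10} 3  {3,4,5,6,7,8,9,10} 1
  9 to go: {1,3,4,5,6,7,8,9,10} 4  {2,3,4,5,6,7,8,9,10} 1
  if 0:k drops first: 5 orders
  if 1:h drops first: 1 orders
heap linearizations: 6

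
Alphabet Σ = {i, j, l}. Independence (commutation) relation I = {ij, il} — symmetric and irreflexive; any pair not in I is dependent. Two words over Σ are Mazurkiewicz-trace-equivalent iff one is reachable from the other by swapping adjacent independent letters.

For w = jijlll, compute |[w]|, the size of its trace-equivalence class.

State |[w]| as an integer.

6

piece 0:j — minimal
piece 1:i — minimal
piece 2:j rests on {0:j}
piece 3:l rests on {2:j}
piece 4:l rests on {3:l}
piece 5:l rests on {4:l}
minimal pieces: {0:j, 1:i}
ways to finish when only these pieces remain (= sum over removing one remaining piece with nothing left below it):
  1 left: {1}→1  {5}→1
  2 left: {1,5}→2  {4,5}→1
  3 left: {1,4,5}→3  {3,4,5}→1
  4 left: {1,3,4,5}→4  {2,3,4,5}→1
  placing 0:j first → 5 extensions
  placing 1:i first → 1 extensions
total linear extensions = 6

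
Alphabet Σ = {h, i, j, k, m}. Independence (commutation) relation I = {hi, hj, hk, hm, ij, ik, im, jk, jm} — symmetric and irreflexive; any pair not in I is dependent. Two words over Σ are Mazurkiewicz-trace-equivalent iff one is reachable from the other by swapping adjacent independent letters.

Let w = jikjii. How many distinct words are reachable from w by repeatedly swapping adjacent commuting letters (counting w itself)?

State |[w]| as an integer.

piece 0:j — minimal
piece 1:i — minimal
piece 2:k — minimal
piece 3:j rests on {0:j}
piece 4:i rests on {1:i}
piece 5:i rests on {4:i}
minimal pieces: {0:j, 1:i, 2:k}
ways to finish when only these pieces remain (= sum over removing one remaining piece with nothing left below it):
  1 left: {2}→1  {3}→1  {5}→1
  2 left: {0,3}→1  {2,3}→2  {2,5}→2  {3,5}→2  {4,5}→1
  3 left: {0,2,3}→3  {0,3,5}→3  {1,4,5}→1  {2,3,5}→6  {2,4,5}→3  {3,4,5}→3
  4 left: {0,2,3,5}→12  {0,3,4,5}→6  {1,2,4,5}→4  {1,3,4,5}→4  {2,3,4,5}→12
  placing 0:j first → 20 extensions
  placing 1:i first → 30 extensions
  placing 2:k first → 10 extensions
total linear extensions = 60

60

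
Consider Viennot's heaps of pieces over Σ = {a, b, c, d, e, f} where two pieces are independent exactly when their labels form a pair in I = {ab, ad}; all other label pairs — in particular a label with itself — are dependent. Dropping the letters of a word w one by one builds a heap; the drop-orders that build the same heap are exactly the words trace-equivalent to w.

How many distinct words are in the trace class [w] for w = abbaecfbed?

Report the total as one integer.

piece 0:a — minimal
piece 1:b — minimal
piece 2:b rests on {1:b}
piece 3:a rests on {0:a}
piece 4:e rests on {2:b, 3:a}
piece 5:c rests on {4:e}
piece 6:f rests on {5:c}
piece 7:b rests on {6:f}
piece 8:e rests on {7:b}
piece 9:d rests on {8:e}
minimal pieces: {0:a, 1:b}
ways to finish when only these pieces remain (= sum over removing one remaining piece with nothing left below it):
  1 left: {9}→1
  2 left: {8,9}→1
  3 left: {7,8,9}→1
  4 left: {6,7,8,9}→1
  5 left: {5,6,7,8,9}→1
  6 left: {4,5,6,7,8,9}→1
  7 left: {2,4,5,6,7,8,9}→1  {3,4,5,6,7,8,9}→1
  8 left: {0,3,4,5,6,7,8,9}→1  {1,2,4,5,6,7,8,9}→1  {2,3,4,5,6,7,8,9}→2
  placing 0:a first → 3 extensions
  placing 1:b first → 3 extensions
total linear extensions = 6

6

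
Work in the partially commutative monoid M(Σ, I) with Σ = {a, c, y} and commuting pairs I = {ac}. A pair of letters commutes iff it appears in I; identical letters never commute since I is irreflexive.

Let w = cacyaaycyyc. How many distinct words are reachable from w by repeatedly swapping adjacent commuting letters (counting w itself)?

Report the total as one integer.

piece 0:c — minimal
piece 1:a — minimal
piece 2:c rests on {0:c}
piece 3:y rests on {1:a, 2:c}
piece 4:a rests on {3:y}
piece 5:a rests on {4:a}
piece 6:y rests on {5:a}
piece 7:c rests on {6:y}
piece 8:y rests on {7:c}
piece 9:y rests on {8:y}
piece 10:c rests on {9:y}
minimal pieces: {0:c, 1:a}
ways to finish when only these pieces remain (= sum over removing one remaining piece with nothing left below it):
  1 left: {10}→1
  2 left: {9,10}→1
  3 left: {8,9,10}→1
  4 left: {7,8,9,10}→1
  5 left: {6,7,8,9,10}→1
  6 left: {5,6,7,8,9,10}→1
  7 left: {4,5,6,7,8,9,10}→1
  8 left: {3,4,5,6,7,8,9,10}→1
  9 left: {1,3,4,5,6,7,8,9,10}→1  {2,3,4,5,6,7,8,9,10}→1
  placing 0:c first → 2 extensions
  placing 1:a first → 1 extensions
total linear extensions = 3

3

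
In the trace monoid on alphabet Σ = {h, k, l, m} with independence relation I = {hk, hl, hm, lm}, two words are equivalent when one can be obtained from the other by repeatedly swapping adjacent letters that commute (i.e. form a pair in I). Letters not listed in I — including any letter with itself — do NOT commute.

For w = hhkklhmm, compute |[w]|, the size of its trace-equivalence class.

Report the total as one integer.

#0=h has no predecessor
#1=h depends on [0:h]
#2=k has no predecessor
#3=k depends on [2:k]
#4=l depends on [3:k]
#5=h depends on [1:h]
#6=m depends on [3:k]
#7=m depends on [6:m]
sources: [0:h, 2:k]
N(rest) = Σ N(rest − s) over sources s of rest; N(one piece) = 1:
  size 1 → [4]=1  [5]=1  [7]=1
  size 2 → [1,5]=1  [4,5]=2  [4,7]=2  [5,7]=2  [6,7]=1
  size 3 → [0,1,5]=1  [1,4,5]=3  [1,5,7]=3  [4,5,7]=6  [4,6,7]=3  [5,6,7]=3
  size 4 → [0,1,4,5]=4  [0,1,5,7]=4  [1,4,5,7]=12  [1,5,6,7]=6  [3,4,6,7]=3  [4,5,6,7]=12
  size 5 → [0,1,4,5,7]=20  [0,1,5,6,7]=10  [1,4,5,6,7]=30  [2,3,4,6,7]=3  [3,4,5,6,7]=15
  size 6 → [0,1,4,5,6,7]=60  [1,3,4,5,6,7]=45  [2,3,4,5,6,7]=18
  first=0(h) contributes 63
  first=2(k) contributes 105
|[w]| = 168

168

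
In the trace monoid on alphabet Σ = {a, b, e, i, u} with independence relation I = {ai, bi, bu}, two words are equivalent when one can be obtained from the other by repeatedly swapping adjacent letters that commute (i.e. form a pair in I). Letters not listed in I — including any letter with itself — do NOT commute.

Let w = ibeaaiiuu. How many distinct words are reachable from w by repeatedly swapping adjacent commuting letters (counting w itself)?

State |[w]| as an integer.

12

drop 0:i onto floor
drop 1:b onto floor
drop 2:e onto {0:i, 1:b}
drop 3:a onto {2:e}
drop 4:a onto {3:a}
drop 5:i onto {2:e}
drop 6:i onto {5:i}
drop 7:u onto {4:a, 6:i}
drop 8:u onto {7:u}
ground layer = {0:i, 1:b}
drop-orders for the pieces not yet dropped (sum over which currently-grounded one goes next):
  1 to go: {8} 1
  2 to go: {7,8} 1
  3 to go: {4,7,8} 1  {6,7,8} 1
  4 to go: {3,4,7,8} 1  {4,6,7,8} 2  {5,6,7,8} 1
  5 to go: {3,4,6,7,8} 3  {4,5,6,7,8} 3
  6 to go: {3,4,5,6,7,8} 6
  7 to go: {2,3,4,5,6,7,8} 6
  if 0:i drops first: 6 orders
  if 1:b drops first: 6 orders
heap linearizations: 12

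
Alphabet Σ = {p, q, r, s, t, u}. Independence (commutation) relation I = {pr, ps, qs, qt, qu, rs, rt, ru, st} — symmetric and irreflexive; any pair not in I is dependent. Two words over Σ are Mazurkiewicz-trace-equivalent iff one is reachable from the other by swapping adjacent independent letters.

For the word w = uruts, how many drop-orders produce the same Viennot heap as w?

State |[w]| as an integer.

10

#0=u has no predecessor
#1=r has no predecessor
#2=u depends on [0:u]
#3=t depends on [2:u]
#4=s depends on [2:u]
sources: [0:u, 1:r]
N(rest) = Σ N(rest − s) over sources s of rest; N(one piece) = 1:
  size 1 → [1]=1  [3]=1  [4]=1
  size 2 → [1,3]=2  [1,4]=2  [3,4]=2
  size 3 → [1,3,4]=6  [2,3,4]=2
  first=0(u) contributes 8
  first=1(r) contributes 2
|[w]| = 10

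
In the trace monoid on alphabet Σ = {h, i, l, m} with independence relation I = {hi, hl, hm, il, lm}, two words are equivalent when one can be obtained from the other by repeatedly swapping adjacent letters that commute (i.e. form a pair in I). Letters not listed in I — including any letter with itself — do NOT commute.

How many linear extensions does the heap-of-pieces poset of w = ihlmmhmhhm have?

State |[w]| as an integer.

drop 0:i onto floor
drop 1:h onto floor
drop 2:l onto floor
drop 3:m onto {0:i}
drop 4:m onto {3:m}
drop 5:h onto {1:h}
drop 6:m onto {4:m}
drop 7:h onto {5:h}
drop 8:h onto {7:h}
drop 9:m onto {6:m}
ground layer = {0:i, 1:h, 2:l}
drop-orders for the pieces not yet dropped (sum over which currently-grounded one goes next):
  1 to go: {2} 1  {8} 1  {9} 1
  2 to go: {2,8} 2  {2,9} 2  {6,9} 1  {7,8} 1  {8,9} 2
  3 to go: {2,6,9} 3  {2,7,8} 3  {2,8,9} 6  {4,6,9} 1  {5,7,8} 1  {6,8,9} 3  {7,8,9} 3
  4 to go: {1,5,7,8} 1  {2,4,6,9} 4  {2,5,7,8} 4  {2,6,8,9} 12  {2,7,8,9} 12  {3,4,6,9} 1  {4,6,8,9} 4  {5,7,8,9} 4  {6,7,8,9} 6
  5 to go: {0,3,4,6,9} 1  {1,2,5,7,8} 5  {1,5,7,8,9} 5  {2,3,4,6,9} 5  {2,4,6,8,9} 20  {2,5,7,8,9} 20  {2,6,7,8,9} 30  {3,4,6,8,9} 5  {4,6,7,8,9} 10  {5,6,7,8,9} 10
  6 to go: {0,2,3,4,6,9} 6  {0,3,4,6,8,9} 6  {1,2,5,7,8,9} 30  {1,5,6,7,8,9} 15  {2,3,4,6,8,9} 30  {2,4,6,7,8,9} 60  {2,5,6,7,8,9} 60  {3,4,6,7,8,9} 15  {4,5,6,7,8,9} 20
  7 to go: {0,2,3,4,6,8,9} 42  {0,3,4,6,7,8,9} 21  {1,2,5,6,7,8,9} 105  {1,4,5,6,7,8,9} 35  {2,3,4,6,7,8,9} 105  {2,4,5,6,7,8,9} 140  {3,4,5,6,7,8,9} 35
  8 to go: {0,2,3,4,6,7,8,9} 168  {0,3,4,5,6,7,8,9} 56  {1,2,4,5,6,7,8,9} 280  {1,3,4,5,6,7,8,9} 70  {2,3,4,5,6,7,8,9} 280
  if 0:i drops first: 630 orders
  if 1:h drops first: 504 orders
  if 2:l drops first: 126 orders
heap linearizations: 1260

1260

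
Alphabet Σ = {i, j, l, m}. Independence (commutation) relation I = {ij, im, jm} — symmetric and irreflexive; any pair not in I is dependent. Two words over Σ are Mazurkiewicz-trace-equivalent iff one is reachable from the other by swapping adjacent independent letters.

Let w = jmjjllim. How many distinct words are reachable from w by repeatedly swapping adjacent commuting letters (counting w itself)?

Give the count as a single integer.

drop 0:j onto floor
drop 1:m onto floor
drop 2:j onto {0:j}
drop 3:j onto {2:j}
drop 4:l onto {1:m, 3:j}
drop 5:l onto {4:l}
drop 6:i onto {5:l}
drop 7:m onto {5:l}
ground layer = {0:j, 1:m}
drop-orders for the pieces not yet dropped (sum over which currently-grounded one goes next):
  1 to go: {6} 1  {7} 1
  2 to go: {6,7} 2
  3 to go: {5,6,7} 2
  4 to go: {4,5,6,7} 2
  5 to go: {1,4,5,6,7} 2  {3,4,5,6,7} 2
  6 to go: {1,3,4,5,6,7} 4  {2,3,4,5,6,7} 2
  if 0:j drops first: 6 orders
  if 1:m drops first: 2 orders
heap linearizations: 8

8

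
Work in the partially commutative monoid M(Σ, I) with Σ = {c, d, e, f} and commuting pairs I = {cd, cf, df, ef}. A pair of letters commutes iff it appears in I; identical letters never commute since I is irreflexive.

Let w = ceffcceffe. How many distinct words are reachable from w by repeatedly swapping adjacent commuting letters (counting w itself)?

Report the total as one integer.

#0=c has no predecessor
#1=e depends on [0:c]
#2=f has no predecessor
#3=f depends on [2:f]
#4=c depends on [1:e]
#5=c depends on [4:c]
#6=e depends on [5:c]
#7=f depends on [3:f]
#8=f depends on [7:f]
#9=e depends on [6:e]
sources: [0:c, 2:f]
N(rest) = Σ N(rest − s) over sources s of rest; N(one piece) = 1:
  size 1 → [8]=1  [9]=1
  size 2 → [6,9]=1  [7,8]=1  [8,9]=2
  size 3 → [3,7,8]=1  [5,6,9]=1  [6,8,9]=3  [7,8,9]=3
  size 4 → [2,3,7,8]=1  [3,7,8,9]=4  [4,5,6,9]=1  [5,6,8,9]=4  [6,7,8,9]=6
  size 5 → [1,4,5,6,9]=1  [2,3,7,8,9]=5  [3,6,7,8,9]=10  [4,5,6,8,9]=5  [5,6,7,8,9]=10
  size 6 → [0,1,4,5,6,9]=1  [1,4,5,6,8,9]=6  [2,3,6,7,8,9]=15  [3,5,6,7,8,9]=20  [4,5,6,7,8,9]=15
  size 7 → [0,1,4,5,6,8,9]=7  [1,4,5,6,7,8,9]=21  [2,3,5,6,7,8,9]=35  [3,4,5,6,7,8,9]=35
  size 8 → [0,1,4,5,6,7,8,9]=28  [1,3,4,5,6,7,8,9]=56  [2,3,4,5,6,7,8,9]=70
  first=0(c) contributes 126
  first=2(f) contributes 84
|[w]| = 210

210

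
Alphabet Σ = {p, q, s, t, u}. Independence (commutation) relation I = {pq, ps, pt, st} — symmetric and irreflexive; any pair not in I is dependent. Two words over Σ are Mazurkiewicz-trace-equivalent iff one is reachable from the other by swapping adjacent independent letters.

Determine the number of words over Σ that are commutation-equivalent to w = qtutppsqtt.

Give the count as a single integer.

42

0(q) covers ∅
1(t) covers 0:q
2(u) covers 1:t
3(t) covers 2:u
4(p) covers 2:u
5(p) covers 4:p
6(s) covers 2:u
7(q) covers 3:t, 6:s
8(t) covers 7:q
9(t) covers 8:t
floor of heap: 0:q
completions by unplaced set U, small U first (add the entries for U minus each lowest piece of U):
  |U|=1: {5}:1  {9}:1
  |U|=2: {4,5}:1  {5,9}:2  {8,9}:1
  |U|=3: {4,5,9}:3  {5,8,9}:3  {7,8,9}:1
  |U|=4: {3,7,8,9}:1  {4,5,8,9}:6  {5,7,8,9}:4  {6,7,8,9}:1
  |U|=5: {3,5,7,8,9}:5  {3,6,7,8,9}:2  {4,5,7,8,9}:10  {5,6,7,8,9}:5
  |U|=6: {3,4,5,7,8,9}:15  {3,5,6,7,8,9}:12  {4,5,6,7,8,9}:15
  |U|=7: {3,4,5,6,7,8,9}:42
  |U|=8: {2,3,4,5,6,7,8,9}:42
  start at 0(q): 42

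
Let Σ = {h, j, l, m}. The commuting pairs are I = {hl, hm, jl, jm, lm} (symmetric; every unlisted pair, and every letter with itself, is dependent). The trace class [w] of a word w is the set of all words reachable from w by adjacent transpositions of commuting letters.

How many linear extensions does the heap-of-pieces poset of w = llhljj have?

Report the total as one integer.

20

0(l) covers ∅
1(l) covers 0:l
2(h) covers ∅
3(l) covers 1:l
4(j) covers 2:h
5(j) covers 4:j
floor of heap: 0:l, 2:h
completions by unplaced set U, small U first (add the entries for U minus each lowest piece of U):
  |U|=1: {3}:1  {5}:1
  |U|=2: {1,3}:1  {3,5}:2  {4,5}:1
  |U|=3: {0,1,3}:1  {1,3,5}:3  {2,4,5}:1  {3,4,5}:3
  |U|=4: {0,1,3,5}:4  {1,3,4,5}:6  {2,3,4,5}:4
  start at 0(l): 10
  start at 2(h): 10
sum over floor = 20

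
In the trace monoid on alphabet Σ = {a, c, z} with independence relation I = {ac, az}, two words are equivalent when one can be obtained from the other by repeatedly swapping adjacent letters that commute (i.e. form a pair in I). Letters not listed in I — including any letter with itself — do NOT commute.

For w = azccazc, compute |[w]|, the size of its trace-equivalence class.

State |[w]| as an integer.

21

#0=a has no predecessor
#1=z has no predecessor
#2=c depends on [1:z]
#3=c depends on [2:c]
#4=a depends on [0:a]
#5=z depends on [3:c]
#6=c depends on [5:z]
sources: [0:a, 1:z]
N(rest) = Σ N(rest − s) over sources s of rest; N(one piece) = 1:
  size 1 → [4]=1  [6]=1
  size 2 → [0,4]=1  [4,6]=2  [5,6]=1
  size 3 → [0,4,6]=3  [3,5,6]=1  [4,5,6]=3
  size 4 → [0,4,5,6]=6  [2,3,5,6]=1  [3,4,5,6]=4
  size 5 → [0,3,4,5,6]=10  [1,2,3,5,6]=1  [2,3,4,5,6]=5
  first=0(a) contributes 6
  first=1(z) contributes 15
|[w]| = 21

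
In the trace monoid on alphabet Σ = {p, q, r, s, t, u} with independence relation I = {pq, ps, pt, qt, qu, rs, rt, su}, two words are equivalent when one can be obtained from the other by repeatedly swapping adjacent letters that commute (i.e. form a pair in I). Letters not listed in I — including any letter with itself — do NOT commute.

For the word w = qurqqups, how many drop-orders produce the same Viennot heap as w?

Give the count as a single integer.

drop 0:q onto floor
drop 1:u onto floor
drop 2:r onto {0:q, 1:u}
drop 3:q onto {2:r}
drop 4:q onto {3:q}
drop 5:u onto {2:r}
drop 6:p onto {5:u}
drop 7:s onto {4:q}
ground layer = {0:q, 1:u}
drop-orders for the pieces not yet dropped (sum over which currently-grounded one goes next):
  1 to go: {6} 1  {7} 1
  2 to go: {4,7} 1  {5,6} 1  {6,7} 2
  3 to go: {3,4,7} 1  {4,6,7} 3  {5,6,7} 3
  4 to go: {3,4,6,7} 4  {4,5,6,7} 6
  5 to go: {3,4,5,6,7} 10
  6 to go: {2,3,4,5,6,7} 10
  if 0:q drops first: 10 orders
  if 1:u drops first: 10 orders
heap linearizations: 20

20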